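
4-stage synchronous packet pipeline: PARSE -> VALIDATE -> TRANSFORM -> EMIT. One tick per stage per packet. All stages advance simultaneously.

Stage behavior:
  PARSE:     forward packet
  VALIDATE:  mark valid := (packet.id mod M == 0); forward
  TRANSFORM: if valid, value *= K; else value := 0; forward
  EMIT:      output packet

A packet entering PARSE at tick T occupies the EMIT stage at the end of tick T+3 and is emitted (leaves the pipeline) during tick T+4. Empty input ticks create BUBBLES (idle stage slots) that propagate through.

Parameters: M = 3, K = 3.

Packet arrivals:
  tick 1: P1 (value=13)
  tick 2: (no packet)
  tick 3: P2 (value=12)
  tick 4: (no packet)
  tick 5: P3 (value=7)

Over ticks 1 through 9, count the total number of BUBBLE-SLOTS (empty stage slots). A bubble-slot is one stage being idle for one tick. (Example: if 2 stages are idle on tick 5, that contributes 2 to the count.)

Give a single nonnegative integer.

Tick 1: [PARSE:P1(v=13,ok=F), VALIDATE:-, TRANSFORM:-, EMIT:-] out:-; bubbles=3
Tick 2: [PARSE:-, VALIDATE:P1(v=13,ok=F), TRANSFORM:-, EMIT:-] out:-; bubbles=3
Tick 3: [PARSE:P2(v=12,ok=F), VALIDATE:-, TRANSFORM:P1(v=0,ok=F), EMIT:-] out:-; bubbles=2
Tick 4: [PARSE:-, VALIDATE:P2(v=12,ok=F), TRANSFORM:-, EMIT:P1(v=0,ok=F)] out:-; bubbles=2
Tick 5: [PARSE:P3(v=7,ok=F), VALIDATE:-, TRANSFORM:P2(v=0,ok=F), EMIT:-] out:P1(v=0); bubbles=2
Tick 6: [PARSE:-, VALIDATE:P3(v=7,ok=T), TRANSFORM:-, EMIT:P2(v=0,ok=F)] out:-; bubbles=2
Tick 7: [PARSE:-, VALIDATE:-, TRANSFORM:P3(v=21,ok=T), EMIT:-] out:P2(v=0); bubbles=3
Tick 8: [PARSE:-, VALIDATE:-, TRANSFORM:-, EMIT:P3(v=21,ok=T)] out:-; bubbles=3
Tick 9: [PARSE:-, VALIDATE:-, TRANSFORM:-, EMIT:-] out:P3(v=21); bubbles=4
Total bubble-slots: 24

Answer: 24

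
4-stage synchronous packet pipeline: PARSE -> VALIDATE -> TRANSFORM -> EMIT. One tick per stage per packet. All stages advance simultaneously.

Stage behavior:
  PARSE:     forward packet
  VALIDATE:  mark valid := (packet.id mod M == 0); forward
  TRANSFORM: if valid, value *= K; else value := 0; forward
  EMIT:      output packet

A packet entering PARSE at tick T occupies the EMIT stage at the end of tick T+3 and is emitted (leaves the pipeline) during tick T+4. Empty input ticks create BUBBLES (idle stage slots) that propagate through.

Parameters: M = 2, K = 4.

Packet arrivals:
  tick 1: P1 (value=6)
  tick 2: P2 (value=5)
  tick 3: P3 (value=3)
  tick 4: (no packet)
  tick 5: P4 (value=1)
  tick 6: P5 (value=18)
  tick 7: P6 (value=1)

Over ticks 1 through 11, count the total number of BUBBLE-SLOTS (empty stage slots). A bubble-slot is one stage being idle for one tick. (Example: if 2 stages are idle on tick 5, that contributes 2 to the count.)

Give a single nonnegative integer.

Tick 1: [PARSE:P1(v=6,ok=F), VALIDATE:-, TRANSFORM:-, EMIT:-] out:-; bubbles=3
Tick 2: [PARSE:P2(v=5,ok=F), VALIDATE:P1(v=6,ok=F), TRANSFORM:-, EMIT:-] out:-; bubbles=2
Tick 3: [PARSE:P3(v=3,ok=F), VALIDATE:P2(v=5,ok=T), TRANSFORM:P1(v=0,ok=F), EMIT:-] out:-; bubbles=1
Tick 4: [PARSE:-, VALIDATE:P3(v=3,ok=F), TRANSFORM:P2(v=20,ok=T), EMIT:P1(v=0,ok=F)] out:-; bubbles=1
Tick 5: [PARSE:P4(v=1,ok=F), VALIDATE:-, TRANSFORM:P3(v=0,ok=F), EMIT:P2(v=20,ok=T)] out:P1(v=0); bubbles=1
Tick 6: [PARSE:P5(v=18,ok=F), VALIDATE:P4(v=1,ok=T), TRANSFORM:-, EMIT:P3(v=0,ok=F)] out:P2(v=20); bubbles=1
Tick 7: [PARSE:P6(v=1,ok=F), VALIDATE:P5(v=18,ok=F), TRANSFORM:P4(v=4,ok=T), EMIT:-] out:P3(v=0); bubbles=1
Tick 8: [PARSE:-, VALIDATE:P6(v=1,ok=T), TRANSFORM:P5(v=0,ok=F), EMIT:P4(v=4,ok=T)] out:-; bubbles=1
Tick 9: [PARSE:-, VALIDATE:-, TRANSFORM:P6(v=4,ok=T), EMIT:P5(v=0,ok=F)] out:P4(v=4); bubbles=2
Tick 10: [PARSE:-, VALIDATE:-, TRANSFORM:-, EMIT:P6(v=4,ok=T)] out:P5(v=0); bubbles=3
Tick 11: [PARSE:-, VALIDATE:-, TRANSFORM:-, EMIT:-] out:P6(v=4); bubbles=4
Total bubble-slots: 20

Answer: 20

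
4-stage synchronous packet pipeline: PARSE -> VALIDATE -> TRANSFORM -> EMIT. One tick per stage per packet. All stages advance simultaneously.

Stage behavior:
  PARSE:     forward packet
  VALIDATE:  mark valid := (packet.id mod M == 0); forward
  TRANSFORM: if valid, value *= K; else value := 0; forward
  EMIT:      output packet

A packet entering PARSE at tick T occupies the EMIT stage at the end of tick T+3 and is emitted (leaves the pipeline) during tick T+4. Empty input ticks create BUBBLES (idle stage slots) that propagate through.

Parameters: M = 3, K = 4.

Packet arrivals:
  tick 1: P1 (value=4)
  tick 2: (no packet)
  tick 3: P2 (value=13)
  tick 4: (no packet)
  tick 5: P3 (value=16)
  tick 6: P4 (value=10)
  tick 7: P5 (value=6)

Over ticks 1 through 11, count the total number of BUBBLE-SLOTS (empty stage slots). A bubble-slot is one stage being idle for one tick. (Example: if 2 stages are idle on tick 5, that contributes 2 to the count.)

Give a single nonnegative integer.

Answer: 24

Derivation:
Tick 1: [PARSE:P1(v=4,ok=F), VALIDATE:-, TRANSFORM:-, EMIT:-] out:-; bubbles=3
Tick 2: [PARSE:-, VALIDATE:P1(v=4,ok=F), TRANSFORM:-, EMIT:-] out:-; bubbles=3
Tick 3: [PARSE:P2(v=13,ok=F), VALIDATE:-, TRANSFORM:P1(v=0,ok=F), EMIT:-] out:-; bubbles=2
Tick 4: [PARSE:-, VALIDATE:P2(v=13,ok=F), TRANSFORM:-, EMIT:P1(v=0,ok=F)] out:-; bubbles=2
Tick 5: [PARSE:P3(v=16,ok=F), VALIDATE:-, TRANSFORM:P2(v=0,ok=F), EMIT:-] out:P1(v=0); bubbles=2
Tick 6: [PARSE:P4(v=10,ok=F), VALIDATE:P3(v=16,ok=T), TRANSFORM:-, EMIT:P2(v=0,ok=F)] out:-; bubbles=1
Tick 7: [PARSE:P5(v=6,ok=F), VALIDATE:P4(v=10,ok=F), TRANSFORM:P3(v=64,ok=T), EMIT:-] out:P2(v=0); bubbles=1
Tick 8: [PARSE:-, VALIDATE:P5(v=6,ok=F), TRANSFORM:P4(v=0,ok=F), EMIT:P3(v=64,ok=T)] out:-; bubbles=1
Tick 9: [PARSE:-, VALIDATE:-, TRANSFORM:P5(v=0,ok=F), EMIT:P4(v=0,ok=F)] out:P3(v=64); bubbles=2
Tick 10: [PARSE:-, VALIDATE:-, TRANSFORM:-, EMIT:P5(v=0,ok=F)] out:P4(v=0); bubbles=3
Tick 11: [PARSE:-, VALIDATE:-, TRANSFORM:-, EMIT:-] out:P5(v=0); bubbles=4
Total bubble-slots: 24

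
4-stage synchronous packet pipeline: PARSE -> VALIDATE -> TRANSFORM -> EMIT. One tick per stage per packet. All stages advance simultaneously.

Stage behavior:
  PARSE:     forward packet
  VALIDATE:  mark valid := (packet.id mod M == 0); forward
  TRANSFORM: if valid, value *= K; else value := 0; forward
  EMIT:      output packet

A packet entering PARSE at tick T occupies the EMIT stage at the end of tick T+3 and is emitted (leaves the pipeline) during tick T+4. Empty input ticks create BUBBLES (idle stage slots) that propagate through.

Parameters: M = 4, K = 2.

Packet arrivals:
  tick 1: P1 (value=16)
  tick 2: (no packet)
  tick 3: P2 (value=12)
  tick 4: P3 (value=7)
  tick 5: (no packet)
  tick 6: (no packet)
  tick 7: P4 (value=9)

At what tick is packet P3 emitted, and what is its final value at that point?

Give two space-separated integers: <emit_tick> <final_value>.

Tick 1: [PARSE:P1(v=16,ok=F), VALIDATE:-, TRANSFORM:-, EMIT:-] out:-; in:P1
Tick 2: [PARSE:-, VALIDATE:P1(v=16,ok=F), TRANSFORM:-, EMIT:-] out:-; in:-
Tick 3: [PARSE:P2(v=12,ok=F), VALIDATE:-, TRANSFORM:P1(v=0,ok=F), EMIT:-] out:-; in:P2
Tick 4: [PARSE:P3(v=7,ok=F), VALIDATE:P2(v=12,ok=F), TRANSFORM:-, EMIT:P1(v=0,ok=F)] out:-; in:P3
Tick 5: [PARSE:-, VALIDATE:P3(v=7,ok=F), TRANSFORM:P2(v=0,ok=F), EMIT:-] out:P1(v=0); in:-
Tick 6: [PARSE:-, VALIDATE:-, TRANSFORM:P3(v=0,ok=F), EMIT:P2(v=0,ok=F)] out:-; in:-
Tick 7: [PARSE:P4(v=9,ok=F), VALIDATE:-, TRANSFORM:-, EMIT:P3(v=0,ok=F)] out:P2(v=0); in:P4
Tick 8: [PARSE:-, VALIDATE:P4(v=9,ok=T), TRANSFORM:-, EMIT:-] out:P3(v=0); in:-
Tick 9: [PARSE:-, VALIDATE:-, TRANSFORM:P4(v=18,ok=T), EMIT:-] out:-; in:-
Tick 10: [PARSE:-, VALIDATE:-, TRANSFORM:-, EMIT:P4(v=18,ok=T)] out:-; in:-
Tick 11: [PARSE:-, VALIDATE:-, TRANSFORM:-, EMIT:-] out:P4(v=18); in:-
P3: arrives tick 4, valid=False (id=3, id%4=3), emit tick 8, final value 0

Answer: 8 0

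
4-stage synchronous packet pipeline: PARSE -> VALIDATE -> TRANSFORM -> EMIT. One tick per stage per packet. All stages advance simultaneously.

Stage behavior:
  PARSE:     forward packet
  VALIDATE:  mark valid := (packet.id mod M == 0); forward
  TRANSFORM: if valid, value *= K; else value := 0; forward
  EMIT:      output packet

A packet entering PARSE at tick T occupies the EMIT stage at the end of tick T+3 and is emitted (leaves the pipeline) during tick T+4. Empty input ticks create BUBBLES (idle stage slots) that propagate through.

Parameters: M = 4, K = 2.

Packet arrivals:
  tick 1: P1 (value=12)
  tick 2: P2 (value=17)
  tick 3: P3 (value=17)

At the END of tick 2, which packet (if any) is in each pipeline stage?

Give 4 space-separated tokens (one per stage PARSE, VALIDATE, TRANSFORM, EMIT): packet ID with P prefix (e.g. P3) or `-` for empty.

Answer: P2 P1 - -

Derivation:
Tick 1: [PARSE:P1(v=12,ok=F), VALIDATE:-, TRANSFORM:-, EMIT:-] out:-; in:P1
Tick 2: [PARSE:P2(v=17,ok=F), VALIDATE:P1(v=12,ok=F), TRANSFORM:-, EMIT:-] out:-; in:P2
At end of tick 2: ['P2', 'P1', '-', '-']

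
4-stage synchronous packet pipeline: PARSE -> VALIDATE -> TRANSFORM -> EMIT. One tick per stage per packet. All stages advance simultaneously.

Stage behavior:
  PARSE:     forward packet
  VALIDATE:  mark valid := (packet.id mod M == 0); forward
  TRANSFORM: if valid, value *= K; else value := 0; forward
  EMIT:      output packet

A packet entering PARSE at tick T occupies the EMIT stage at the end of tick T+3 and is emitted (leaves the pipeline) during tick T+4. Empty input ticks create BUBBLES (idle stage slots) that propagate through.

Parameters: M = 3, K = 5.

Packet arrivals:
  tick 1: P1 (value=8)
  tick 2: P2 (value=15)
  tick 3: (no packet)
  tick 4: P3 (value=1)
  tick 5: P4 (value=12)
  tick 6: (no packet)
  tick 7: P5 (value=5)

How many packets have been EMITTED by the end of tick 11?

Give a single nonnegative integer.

Answer: 5

Derivation:
Tick 1: [PARSE:P1(v=8,ok=F), VALIDATE:-, TRANSFORM:-, EMIT:-] out:-; in:P1
Tick 2: [PARSE:P2(v=15,ok=F), VALIDATE:P1(v=8,ok=F), TRANSFORM:-, EMIT:-] out:-; in:P2
Tick 3: [PARSE:-, VALIDATE:P2(v=15,ok=F), TRANSFORM:P1(v=0,ok=F), EMIT:-] out:-; in:-
Tick 4: [PARSE:P3(v=1,ok=F), VALIDATE:-, TRANSFORM:P2(v=0,ok=F), EMIT:P1(v=0,ok=F)] out:-; in:P3
Tick 5: [PARSE:P4(v=12,ok=F), VALIDATE:P3(v=1,ok=T), TRANSFORM:-, EMIT:P2(v=0,ok=F)] out:P1(v=0); in:P4
Tick 6: [PARSE:-, VALIDATE:P4(v=12,ok=F), TRANSFORM:P3(v=5,ok=T), EMIT:-] out:P2(v=0); in:-
Tick 7: [PARSE:P5(v=5,ok=F), VALIDATE:-, TRANSFORM:P4(v=0,ok=F), EMIT:P3(v=5,ok=T)] out:-; in:P5
Tick 8: [PARSE:-, VALIDATE:P5(v=5,ok=F), TRANSFORM:-, EMIT:P4(v=0,ok=F)] out:P3(v=5); in:-
Tick 9: [PARSE:-, VALIDATE:-, TRANSFORM:P5(v=0,ok=F), EMIT:-] out:P4(v=0); in:-
Tick 10: [PARSE:-, VALIDATE:-, TRANSFORM:-, EMIT:P5(v=0,ok=F)] out:-; in:-
Tick 11: [PARSE:-, VALIDATE:-, TRANSFORM:-, EMIT:-] out:P5(v=0); in:-
Emitted by tick 11: ['P1', 'P2', 'P3', 'P4', 'P5']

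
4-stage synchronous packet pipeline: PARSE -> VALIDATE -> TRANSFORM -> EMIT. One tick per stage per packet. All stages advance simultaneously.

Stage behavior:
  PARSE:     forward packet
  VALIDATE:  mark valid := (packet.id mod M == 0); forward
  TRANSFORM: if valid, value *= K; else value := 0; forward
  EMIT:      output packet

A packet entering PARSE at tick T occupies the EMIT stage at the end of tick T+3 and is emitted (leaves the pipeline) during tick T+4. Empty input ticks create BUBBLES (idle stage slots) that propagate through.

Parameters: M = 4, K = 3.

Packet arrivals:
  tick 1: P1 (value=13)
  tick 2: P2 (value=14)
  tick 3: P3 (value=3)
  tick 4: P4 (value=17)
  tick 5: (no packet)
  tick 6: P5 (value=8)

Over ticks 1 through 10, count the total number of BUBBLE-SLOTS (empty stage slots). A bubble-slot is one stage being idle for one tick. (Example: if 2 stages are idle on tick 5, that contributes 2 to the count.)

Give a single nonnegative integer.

Tick 1: [PARSE:P1(v=13,ok=F), VALIDATE:-, TRANSFORM:-, EMIT:-] out:-; bubbles=3
Tick 2: [PARSE:P2(v=14,ok=F), VALIDATE:P1(v=13,ok=F), TRANSFORM:-, EMIT:-] out:-; bubbles=2
Tick 3: [PARSE:P3(v=3,ok=F), VALIDATE:P2(v=14,ok=F), TRANSFORM:P1(v=0,ok=F), EMIT:-] out:-; bubbles=1
Tick 4: [PARSE:P4(v=17,ok=F), VALIDATE:P3(v=3,ok=F), TRANSFORM:P2(v=0,ok=F), EMIT:P1(v=0,ok=F)] out:-; bubbles=0
Tick 5: [PARSE:-, VALIDATE:P4(v=17,ok=T), TRANSFORM:P3(v=0,ok=F), EMIT:P2(v=0,ok=F)] out:P1(v=0); bubbles=1
Tick 6: [PARSE:P5(v=8,ok=F), VALIDATE:-, TRANSFORM:P4(v=51,ok=T), EMIT:P3(v=0,ok=F)] out:P2(v=0); bubbles=1
Tick 7: [PARSE:-, VALIDATE:P5(v=8,ok=F), TRANSFORM:-, EMIT:P4(v=51,ok=T)] out:P3(v=0); bubbles=2
Tick 8: [PARSE:-, VALIDATE:-, TRANSFORM:P5(v=0,ok=F), EMIT:-] out:P4(v=51); bubbles=3
Tick 9: [PARSE:-, VALIDATE:-, TRANSFORM:-, EMIT:P5(v=0,ok=F)] out:-; bubbles=3
Tick 10: [PARSE:-, VALIDATE:-, TRANSFORM:-, EMIT:-] out:P5(v=0); bubbles=4
Total bubble-slots: 20

Answer: 20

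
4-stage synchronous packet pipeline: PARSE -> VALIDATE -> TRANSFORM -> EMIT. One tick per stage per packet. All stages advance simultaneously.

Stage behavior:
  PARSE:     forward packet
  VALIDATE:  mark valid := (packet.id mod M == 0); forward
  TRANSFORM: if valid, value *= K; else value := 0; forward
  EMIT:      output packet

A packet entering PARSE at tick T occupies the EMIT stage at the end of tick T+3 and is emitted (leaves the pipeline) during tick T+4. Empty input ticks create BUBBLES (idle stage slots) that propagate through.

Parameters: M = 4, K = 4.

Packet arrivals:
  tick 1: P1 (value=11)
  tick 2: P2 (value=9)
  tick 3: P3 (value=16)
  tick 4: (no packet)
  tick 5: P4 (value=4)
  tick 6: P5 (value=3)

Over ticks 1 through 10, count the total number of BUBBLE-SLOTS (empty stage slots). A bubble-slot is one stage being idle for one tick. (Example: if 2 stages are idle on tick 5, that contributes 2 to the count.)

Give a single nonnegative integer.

Tick 1: [PARSE:P1(v=11,ok=F), VALIDATE:-, TRANSFORM:-, EMIT:-] out:-; bubbles=3
Tick 2: [PARSE:P2(v=9,ok=F), VALIDATE:P1(v=11,ok=F), TRANSFORM:-, EMIT:-] out:-; bubbles=2
Tick 3: [PARSE:P3(v=16,ok=F), VALIDATE:P2(v=9,ok=F), TRANSFORM:P1(v=0,ok=F), EMIT:-] out:-; bubbles=1
Tick 4: [PARSE:-, VALIDATE:P3(v=16,ok=F), TRANSFORM:P2(v=0,ok=F), EMIT:P1(v=0,ok=F)] out:-; bubbles=1
Tick 5: [PARSE:P4(v=4,ok=F), VALIDATE:-, TRANSFORM:P3(v=0,ok=F), EMIT:P2(v=0,ok=F)] out:P1(v=0); bubbles=1
Tick 6: [PARSE:P5(v=3,ok=F), VALIDATE:P4(v=4,ok=T), TRANSFORM:-, EMIT:P3(v=0,ok=F)] out:P2(v=0); bubbles=1
Tick 7: [PARSE:-, VALIDATE:P5(v=3,ok=F), TRANSFORM:P4(v=16,ok=T), EMIT:-] out:P3(v=0); bubbles=2
Tick 8: [PARSE:-, VALIDATE:-, TRANSFORM:P5(v=0,ok=F), EMIT:P4(v=16,ok=T)] out:-; bubbles=2
Tick 9: [PARSE:-, VALIDATE:-, TRANSFORM:-, EMIT:P5(v=0,ok=F)] out:P4(v=16); bubbles=3
Tick 10: [PARSE:-, VALIDATE:-, TRANSFORM:-, EMIT:-] out:P5(v=0); bubbles=4
Total bubble-slots: 20

Answer: 20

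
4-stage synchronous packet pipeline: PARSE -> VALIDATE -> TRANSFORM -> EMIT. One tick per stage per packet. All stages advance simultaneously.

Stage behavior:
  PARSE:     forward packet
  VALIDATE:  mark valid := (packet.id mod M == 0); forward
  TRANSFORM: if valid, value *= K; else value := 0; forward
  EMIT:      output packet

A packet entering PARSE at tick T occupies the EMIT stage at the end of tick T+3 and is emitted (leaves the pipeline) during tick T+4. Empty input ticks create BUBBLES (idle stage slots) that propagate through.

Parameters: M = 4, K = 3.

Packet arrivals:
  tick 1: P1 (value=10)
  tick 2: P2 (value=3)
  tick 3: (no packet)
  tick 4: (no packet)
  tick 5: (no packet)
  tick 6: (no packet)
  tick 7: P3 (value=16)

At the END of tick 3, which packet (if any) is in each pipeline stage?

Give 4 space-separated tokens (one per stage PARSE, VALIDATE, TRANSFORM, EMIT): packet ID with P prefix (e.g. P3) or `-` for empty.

Tick 1: [PARSE:P1(v=10,ok=F), VALIDATE:-, TRANSFORM:-, EMIT:-] out:-; in:P1
Tick 2: [PARSE:P2(v=3,ok=F), VALIDATE:P1(v=10,ok=F), TRANSFORM:-, EMIT:-] out:-; in:P2
Tick 3: [PARSE:-, VALIDATE:P2(v=3,ok=F), TRANSFORM:P1(v=0,ok=F), EMIT:-] out:-; in:-
At end of tick 3: ['-', 'P2', 'P1', '-']

Answer: - P2 P1 -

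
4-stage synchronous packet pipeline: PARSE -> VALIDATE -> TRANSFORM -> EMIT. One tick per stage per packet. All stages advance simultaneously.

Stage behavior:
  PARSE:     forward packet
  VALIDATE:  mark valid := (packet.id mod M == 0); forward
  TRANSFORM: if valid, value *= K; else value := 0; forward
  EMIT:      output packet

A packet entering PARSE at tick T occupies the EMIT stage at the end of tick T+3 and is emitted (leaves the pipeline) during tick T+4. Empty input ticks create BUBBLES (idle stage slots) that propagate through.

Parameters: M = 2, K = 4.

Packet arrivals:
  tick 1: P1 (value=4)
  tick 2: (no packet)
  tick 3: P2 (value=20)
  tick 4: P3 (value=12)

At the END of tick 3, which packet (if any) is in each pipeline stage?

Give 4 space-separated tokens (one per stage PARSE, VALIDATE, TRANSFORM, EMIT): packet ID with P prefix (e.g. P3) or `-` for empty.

Tick 1: [PARSE:P1(v=4,ok=F), VALIDATE:-, TRANSFORM:-, EMIT:-] out:-; in:P1
Tick 2: [PARSE:-, VALIDATE:P1(v=4,ok=F), TRANSFORM:-, EMIT:-] out:-; in:-
Tick 3: [PARSE:P2(v=20,ok=F), VALIDATE:-, TRANSFORM:P1(v=0,ok=F), EMIT:-] out:-; in:P2
At end of tick 3: ['P2', '-', 'P1', '-']

Answer: P2 - P1 -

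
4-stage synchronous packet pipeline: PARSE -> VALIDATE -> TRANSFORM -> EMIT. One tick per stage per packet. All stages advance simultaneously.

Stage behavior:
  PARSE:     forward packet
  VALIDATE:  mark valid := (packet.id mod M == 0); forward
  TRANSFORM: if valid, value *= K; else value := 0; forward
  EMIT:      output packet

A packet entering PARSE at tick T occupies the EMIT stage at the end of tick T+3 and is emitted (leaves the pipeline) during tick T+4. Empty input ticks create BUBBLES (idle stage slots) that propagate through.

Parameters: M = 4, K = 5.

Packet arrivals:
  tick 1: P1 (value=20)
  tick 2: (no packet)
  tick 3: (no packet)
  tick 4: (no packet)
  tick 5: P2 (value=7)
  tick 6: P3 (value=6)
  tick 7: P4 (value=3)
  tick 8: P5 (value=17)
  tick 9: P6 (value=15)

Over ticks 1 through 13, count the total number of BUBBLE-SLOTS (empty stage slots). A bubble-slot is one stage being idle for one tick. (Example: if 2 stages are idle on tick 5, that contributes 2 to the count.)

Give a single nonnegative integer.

Answer: 28

Derivation:
Tick 1: [PARSE:P1(v=20,ok=F), VALIDATE:-, TRANSFORM:-, EMIT:-] out:-; bubbles=3
Tick 2: [PARSE:-, VALIDATE:P1(v=20,ok=F), TRANSFORM:-, EMIT:-] out:-; bubbles=3
Tick 3: [PARSE:-, VALIDATE:-, TRANSFORM:P1(v=0,ok=F), EMIT:-] out:-; bubbles=3
Tick 4: [PARSE:-, VALIDATE:-, TRANSFORM:-, EMIT:P1(v=0,ok=F)] out:-; bubbles=3
Tick 5: [PARSE:P2(v=7,ok=F), VALIDATE:-, TRANSFORM:-, EMIT:-] out:P1(v=0); bubbles=3
Tick 6: [PARSE:P3(v=6,ok=F), VALIDATE:P2(v=7,ok=F), TRANSFORM:-, EMIT:-] out:-; bubbles=2
Tick 7: [PARSE:P4(v=3,ok=F), VALIDATE:P3(v=6,ok=F), TRANSFORM:P2(v=0,ok=F), EMIT:-] out:-; bubbles=1
Tick 8: [PARSE:P5(v=17,ok=F), VALIDATE:P4(v=3,ok=T), TRANSFORM:P3(v=0,ok=F), EMIT:P2(v=0,ok=F)] out:-; bubbles=0
Tick 9: [PARSE:P6(v=15,ok=F), VALIDATE:P5(v=17,ok=F), TRANSFORM:P4(v=15,ok=T), EMIT:P3(v=0,ok=F)] out:P2(v=0); bubbles=0
Tick 10: [PARSE:-, VALIDATE:P6(v=15,ok=F), TRANSFORM:P5(v=0,ok=F), EMIT:P4(v=15,ok=T)] out:P3(v=0); bubbles=1
Tick 11: [PARSE:-, VALIDATE:-, TRANSFORM:P6(v=0,ok=F), EMIT:P5(v=0,ok=F)] out:P4(v=15); bubbles=2
Tick 12: [PARSE:-, VALIDATE:-, TRANSFORM:-, EMIT:P6(v=0,ok=F)] out:P5(v=0); bubbles=3
Tick 13: [PARSE:-, VALIDATE:-, TRANSFORM:-, EMIT:-] out:P6(v=0); bubbles=4
Total bubble-slots: 28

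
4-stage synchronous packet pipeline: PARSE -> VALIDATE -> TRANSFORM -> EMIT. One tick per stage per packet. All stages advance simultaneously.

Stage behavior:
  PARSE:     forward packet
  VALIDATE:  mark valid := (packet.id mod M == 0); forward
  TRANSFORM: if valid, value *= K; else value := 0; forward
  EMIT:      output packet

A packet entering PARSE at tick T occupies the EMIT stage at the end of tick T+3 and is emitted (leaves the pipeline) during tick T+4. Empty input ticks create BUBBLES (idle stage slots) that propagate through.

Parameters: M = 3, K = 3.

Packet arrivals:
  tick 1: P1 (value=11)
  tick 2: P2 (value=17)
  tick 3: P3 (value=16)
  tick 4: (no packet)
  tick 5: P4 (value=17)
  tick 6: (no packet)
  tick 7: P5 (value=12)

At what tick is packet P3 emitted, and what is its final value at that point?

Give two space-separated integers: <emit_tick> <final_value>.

Tick 1: [PARSE:P1(v=11,ok=F), VALIDATE:-, TRANSFORM:-, EMIT:-] out:-; in:P1
Tick 2: [PARSE:P2(v=17,ok=F), VALIDATE:P1(v=11,ok=F), TRANSFORM:-, EMIT:-] out:-; in:P2
Tick 3: [PARSE:P3(v=16,ok=F), VALIDATE:P2(v=17,ok=F), TRANSFORM:P1(v=0,ok=F), EMIT:-] out:-; in:P3
Tick 4: [PARSE:-, VALIDATE:P3(v=16,ok=T), TRANSFORM:P2(v=0,ok=F), EMIT:P1(v=0,ok=F)] out:-; in:-
Tick 5: [PARSE:P4(v=17,ok=F), VALIDATE:-, TRANSFORM:P3(v=48,ok=T), EMIT:P2(v=0,ok=F)] out:P1(v=0); in:P4
Tick 6: [PARSE:-, VALIDATE:P4(v=17,ok=F), TRANSFORM:-, EMIT:P3(v=48,ok=T)] out:P2(v=0); in:-
Tick 7: [PARSE:P5(v=12,ok=F), VALIDATE:-, TRANSFORM:P4(v=0,ok=F), EMIT:-] out:P3(v=48); in:P5
Tick 8: [PARSE:-, VALIDATE:P5(v=12,ok=F), TRANSFORM:-, EMIT:P4(v=0,ok=F)] out:-; in:-
Tick 9: [PARSE:-, VALIDATE:-, TRANSFORM:P5(v=0,ok=F), EMIT:-] out:P4(v=0); in:-
Tick 10: [PARSE:-, VALIDATE:-, TRANSFORM:-, EMIT:P5(v=0,ok=F)] out:-; in:-
Tick 11: [PARSE:-, VALIDATE:-, TRANSFORM:-, EMIT:-] out:P5(v=0); in:-
P3: arrives tick 3, valid=True (id=3, id%3=0), emit tick 7, final value 48

Answer: 7 48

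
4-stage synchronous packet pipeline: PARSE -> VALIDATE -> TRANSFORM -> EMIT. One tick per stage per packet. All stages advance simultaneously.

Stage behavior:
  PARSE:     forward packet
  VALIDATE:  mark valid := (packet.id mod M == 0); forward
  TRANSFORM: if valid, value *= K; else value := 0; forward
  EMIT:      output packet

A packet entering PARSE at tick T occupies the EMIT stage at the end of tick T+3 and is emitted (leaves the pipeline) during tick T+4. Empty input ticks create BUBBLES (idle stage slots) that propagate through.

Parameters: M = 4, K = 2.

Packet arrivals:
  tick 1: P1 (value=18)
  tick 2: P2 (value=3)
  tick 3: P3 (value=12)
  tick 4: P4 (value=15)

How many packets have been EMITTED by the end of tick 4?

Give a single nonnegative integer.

Tick 1: [PARSE:P1(v=18,ok=F), VALIDATE:-, TRANSFORM:-, EMIT:-] out:-; in:P1
Tick 2: [PARSE:P2(v=3,ok=F), VALIDATE:P1(v=18,ok=F), TRANSFORM:-, EMIT:-] out:-; in:P2
Tick 3: [PARSE:P3(v=12,ok=F), VALIDATE:P2(v=3,ok=F), TRANSFORM:P1(v=0,ok=F), EMIT:-] out:-; in:P3
Tick 4: [PARSE:P4(v=15,ok=F), VALIDATE:P3(v=12,ok=F), TRANSFORM:P2(v=0,ok=F), EMIT:P1(v=0,ok=F)] out:-; in:P4
Emitted by tick 4: []

Answer: 0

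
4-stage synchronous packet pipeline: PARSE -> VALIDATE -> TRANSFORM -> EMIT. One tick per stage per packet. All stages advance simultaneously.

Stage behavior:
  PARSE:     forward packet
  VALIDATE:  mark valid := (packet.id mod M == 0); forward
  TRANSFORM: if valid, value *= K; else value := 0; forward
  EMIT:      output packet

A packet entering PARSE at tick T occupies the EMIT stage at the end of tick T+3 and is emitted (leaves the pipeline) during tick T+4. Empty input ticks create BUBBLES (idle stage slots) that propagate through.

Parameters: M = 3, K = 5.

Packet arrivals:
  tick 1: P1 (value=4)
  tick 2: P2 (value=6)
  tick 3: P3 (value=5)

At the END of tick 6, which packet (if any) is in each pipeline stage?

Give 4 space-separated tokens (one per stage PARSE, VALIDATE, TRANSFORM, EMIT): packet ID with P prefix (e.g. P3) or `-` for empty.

Answer: - - - P3

Derivation:
Tick 1: [PARSE:P1(v=4,ok=F), VALIDATE:-, TRANSFORM:-, EMIT:-] out:-; in:P1
Tick 2: [PARSE:P2(v=6,ok=F), VALIDATE:P1(v=4,ok=F), TRANSFORM:-, EMIT:-] out:-; in:P2
Tick 3: [PARSE:P3(v=5,ok=F), VALIDATE:P2(v=6,ok=F), TRANSFORM:P1(v=0,ok=F), EMIT:-] out:-; in:P3
Tick 4: [PARSE:-, VALIDATE:P3(v=5,ok=T), TRANSFORM:P2(v=0,ok=F), EMIT:P1(v=0,ok=F)] out:-; in:-
Tick 5: [PARSE:-, VALIDATE:-, TRANSFORM:P3(v=25,ok=T), EMIT:P2(v=0,ok=F)] out:P1(v=0); in:-
Tick 6: [PARSE:-, VALIDATE:-, TRANSFORM:-, EMIT:P3(v=25,ok=T)] out:P2(v=0); in:-
At end of tick 6: ['-', '-', '-', 'P3']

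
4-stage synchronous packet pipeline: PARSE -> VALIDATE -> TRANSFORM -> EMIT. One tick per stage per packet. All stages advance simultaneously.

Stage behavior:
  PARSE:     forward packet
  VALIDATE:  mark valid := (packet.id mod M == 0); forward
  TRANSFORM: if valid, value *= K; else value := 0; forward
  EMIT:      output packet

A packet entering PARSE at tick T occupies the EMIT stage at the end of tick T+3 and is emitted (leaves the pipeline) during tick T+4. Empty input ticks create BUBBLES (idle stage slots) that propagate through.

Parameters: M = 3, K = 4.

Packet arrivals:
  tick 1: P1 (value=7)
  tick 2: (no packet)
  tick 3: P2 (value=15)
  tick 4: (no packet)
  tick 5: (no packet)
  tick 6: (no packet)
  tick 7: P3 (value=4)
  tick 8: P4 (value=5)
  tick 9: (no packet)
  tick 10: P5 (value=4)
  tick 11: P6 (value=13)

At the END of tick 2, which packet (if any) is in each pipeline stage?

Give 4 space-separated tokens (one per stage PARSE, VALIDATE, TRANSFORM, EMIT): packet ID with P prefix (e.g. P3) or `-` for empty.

Tick 1: [PARSE:P1(v=7,ok=F), VALIDATE:-, TRANSFORM:-, EMIT:-] out:-; in:P1
Tick 2: [PARSE:-, VALIDATE:P1(v=7,ok=F), TRANSFORM:-, EMIT:-] out:-; in:-
At end of tick 2: ['-', 'P1', '-', '-']

Answer: - P1 - -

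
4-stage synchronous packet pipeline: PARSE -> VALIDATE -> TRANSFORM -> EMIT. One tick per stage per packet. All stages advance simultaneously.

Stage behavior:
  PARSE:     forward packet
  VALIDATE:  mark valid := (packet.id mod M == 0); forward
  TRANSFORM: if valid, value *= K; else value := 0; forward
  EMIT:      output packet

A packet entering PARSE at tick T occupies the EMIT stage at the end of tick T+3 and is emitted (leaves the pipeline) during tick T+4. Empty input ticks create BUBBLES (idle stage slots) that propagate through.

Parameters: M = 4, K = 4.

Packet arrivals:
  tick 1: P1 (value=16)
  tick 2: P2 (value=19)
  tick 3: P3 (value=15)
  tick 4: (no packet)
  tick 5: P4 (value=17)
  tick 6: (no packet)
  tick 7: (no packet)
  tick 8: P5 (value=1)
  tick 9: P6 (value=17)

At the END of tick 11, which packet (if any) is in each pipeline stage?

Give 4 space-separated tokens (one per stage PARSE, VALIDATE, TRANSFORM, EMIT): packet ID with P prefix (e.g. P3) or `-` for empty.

Tick 1: [PARSE:P1(v=16,ok=F), VALIDATE:-, TRANSFORM:-, EMIT:-] out:-; in:P1
Tick 2: [PARSE:P2(v=19,ok=F), VALIDATE:P1(v=16,ok=F), TRANSFORM:-, EMIT:-] out:-; in:P2
Tick 3: [PARSE:P3(v=15,ok=F), VALIDATE:P2(v=19,ok=F), TRANSFORM:P1(v=0,ok=F), EMIT:-] out:-; in:P3
Tick 4: [PARSE:-, VALIDATE:P3(v=15,ok=F), TRANSFORM:P2(v=0,ok=F), EMIT:P1(v=0,ok=F)] out:-; in:-
Tick 5: [PARSE:P4(v=17,ok=F), VALIDATE:-, TRANSFORM:P3(v=0,ok=F), EMIT:P2(v=0,ok=F)] out:P1(v=0); in:P4
Tick 6: [PARSE:-, VALIDATE:P4(v=17,ok=T), TRANSFORM:-, EMIT:P3(v=0,ok=F)] out:P2(v=0); in:-
Tick 7: [PARSE:-, VALIDATE:-, TRANSFORM:P4(v=68,ok=T), EMIT:-] out:P3(v=0); in:-
Tick 8: [PARSE:P5(v=1,ok=F), VALIDATE:-, TRANSFORM:-, EMIT:P4(v=68,ok=T)] out:-; in:P5
Tick 9: [PARSE:P6(v=17,ok=F), VALIDATE:P5(v=1,ok=F), TRANSFORM:-, EMIT:-] out:P4(v=68); in:P6
Tick 10: [PARSE:-, VALIDATE:P6(v=17,ok=F), TRANSFORM:P5(v=0,ok=F), EMIT:-] out:-; in:-
Tick 11: [PARSE:-, VALIDATE:-, TRANSFORM:P6(v=0,ok=F), EMIT:P5(v=0,ok=F)] out:-; in:-
At end of tick 11: ['-', '-', 'P6', 'P5']

Answer: - - P6 P5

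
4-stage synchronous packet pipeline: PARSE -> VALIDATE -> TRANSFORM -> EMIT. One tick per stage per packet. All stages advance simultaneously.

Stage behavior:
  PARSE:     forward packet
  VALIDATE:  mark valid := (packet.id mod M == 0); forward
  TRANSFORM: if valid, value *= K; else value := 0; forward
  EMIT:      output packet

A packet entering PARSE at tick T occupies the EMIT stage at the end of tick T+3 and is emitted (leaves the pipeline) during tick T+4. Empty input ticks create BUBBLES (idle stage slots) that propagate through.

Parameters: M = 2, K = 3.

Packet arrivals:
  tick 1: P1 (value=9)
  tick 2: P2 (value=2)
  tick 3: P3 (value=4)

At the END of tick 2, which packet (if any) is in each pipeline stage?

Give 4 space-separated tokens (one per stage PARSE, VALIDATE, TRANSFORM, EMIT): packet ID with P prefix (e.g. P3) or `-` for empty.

Tick 1: [PARSE:P1(v=9,ok=F), VALIDATE:-, TRANSFORM:-, EMIT:-] out:-; in:P1
Tick 2: [PARSE:P2(v=2,ok=F), VALIDATE:P1(v=9,ok=F), TRANSFORM:-, EMIT:-] out:-; in:P2
At end of tick 2: ['P2', 'P1', '-', '-']

Answer: P2 P1 - -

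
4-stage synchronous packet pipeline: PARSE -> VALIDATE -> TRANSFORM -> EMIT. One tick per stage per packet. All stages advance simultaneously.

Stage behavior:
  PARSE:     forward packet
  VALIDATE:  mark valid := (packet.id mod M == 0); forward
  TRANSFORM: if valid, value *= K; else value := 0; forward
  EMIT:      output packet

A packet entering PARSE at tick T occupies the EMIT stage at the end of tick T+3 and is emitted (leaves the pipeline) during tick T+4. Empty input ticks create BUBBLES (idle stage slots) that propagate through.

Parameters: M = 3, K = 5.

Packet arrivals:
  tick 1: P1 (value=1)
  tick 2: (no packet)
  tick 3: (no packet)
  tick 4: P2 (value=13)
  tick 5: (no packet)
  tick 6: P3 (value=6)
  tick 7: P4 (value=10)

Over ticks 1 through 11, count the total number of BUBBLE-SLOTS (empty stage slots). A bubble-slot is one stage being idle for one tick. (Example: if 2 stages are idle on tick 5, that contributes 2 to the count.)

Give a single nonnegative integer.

Answer: 28

Derivation:
Tick 1: [PARSE:P1(v=1,ok=F), VALIDATE:-, TRANSFORM:-, EMIT:-] out:-; bubbles=3
Tick 2: [PARSE:-, VALIDATE:P1(v=1,ok=F), TRANSFORM:-, EMIT:-] out:-; bubbles=3
Tick 3: [PARSE:-, VALIDATE:-, TRANSFORM:P1(v=0,ok=F), EMIT:-] out:-; bubbles=3
Tick 4: [PARSE:P2(v=13,ok=F), VALIDATE:-, TRANSFORM:-, EMIT:P1(v=0,ok=F)] out:-; bubbles=2
Tick 5: [PARSE:-, VALIDATE:P2(v=13,ok=F), TRANSFORM:-, EMIT:-] out:P1(v=0); bubbles=3
Tick 6: [PARSE:P3(v=6,ok=F), VALIDATE:-, TRANSFORM:P2(v=0,ok=F), EMIT:-] out:-; bubbles=2
Tick 7: [PARSE:P4(v=10,ok=F), VALIDATE:P3(v=6,ok=T), TRANSFORM:-, EMIT:P2(v=0,ok=F)] out:-; bubbles=1
Tick 8: [PARSE:-, VALIDATE:P4(v=10,ok=F), TRANSFORM:P3(v=30,ok=T), EMIT:-] out:P2(v=0); bubbles=2
Tick 9: [PARSE:-, VALIDATE:-, TRANSFORM:P4(v=0,ok=F), EMIT:P3(v=30,ok=T)] out:-; bubbles=2
Tick 10: [PARSE:-, VALIDATE:-, TRANSFORM:-, EMIT:P4(v=0,ok=F)] out:P3(v=30); bubbles=3
Tick 11: [PARSE:-, VALIDATE:-, TRANSFORM:-, EMIT:-] out:P4(v=0); bubbles=4
Total bubble-slots: 28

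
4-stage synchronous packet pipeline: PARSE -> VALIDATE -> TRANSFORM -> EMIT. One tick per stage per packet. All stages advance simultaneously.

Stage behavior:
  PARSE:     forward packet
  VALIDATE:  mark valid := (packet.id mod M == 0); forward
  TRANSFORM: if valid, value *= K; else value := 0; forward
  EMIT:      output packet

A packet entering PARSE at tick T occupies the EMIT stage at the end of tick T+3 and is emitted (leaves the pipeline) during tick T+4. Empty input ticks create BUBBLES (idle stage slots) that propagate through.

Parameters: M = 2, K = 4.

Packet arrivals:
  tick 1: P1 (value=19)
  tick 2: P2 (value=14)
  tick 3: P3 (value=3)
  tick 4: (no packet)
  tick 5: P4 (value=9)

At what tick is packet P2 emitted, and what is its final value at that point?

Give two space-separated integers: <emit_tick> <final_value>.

Answer: 6 56

Derivation:
Tick 1: [PARSE:P1(v=19,ok=F), VALIDATE:-, TRANSFORM:-, EMIT:-] out:-; in:P1
Tick 2: [PARSE:P2(v=14,ok=F), VALIDATE:P1(v=19,ok=F), TRANSFORM:-, EMIT:-] out:-; in:P2
Tick 3: [PARSE:P3(v=3,ok=F), VALIDATE:P2(v=14,ok=T), TRANSFORM:P1(v=0,ok=F), EMIT:-] out:-; in:P3
Tick 4: [PARSE:-, VALIDATE:P3(v=3,ok=F), TRANSFORM:P2(v=56,ok=T), EMIT:P1(v=0,ok=F)] out:-; in:-
Tick 5: [PARSE:P4(v=9,ok=F), VALIDATE:-, TRANSFORM:P3(v=0,ok=F), EMIT:P2(v=56,ok=T)] out:P1(v=0); in:P4
Tick 6: [PARSE:-, VALIDATE:P4(v=9,ok=T), TRANSFORM:-, EMIT:P3(v=0,ok=F)] out:P2(v=56); in:-
Tick 7: [PARSE:-, VALIDATE:-, TRANSFORM:P4(v=36,ok=T), EMIT:-] out:P3(v=0); in:-
Tick 8: [PARSE:-, VALIDATE:-, TRANSFORM:-, EMIT:P4(v=36,ok=T)] out:-; in:-
Tick 9: [PARSE:-, VALIDATE:-, TRANSFORM:-, EMIT:-] out:P4(v=36); in:-
P2: arrives tick 2, valid=True (id=2, id%2=0), emit tick 6, final value 56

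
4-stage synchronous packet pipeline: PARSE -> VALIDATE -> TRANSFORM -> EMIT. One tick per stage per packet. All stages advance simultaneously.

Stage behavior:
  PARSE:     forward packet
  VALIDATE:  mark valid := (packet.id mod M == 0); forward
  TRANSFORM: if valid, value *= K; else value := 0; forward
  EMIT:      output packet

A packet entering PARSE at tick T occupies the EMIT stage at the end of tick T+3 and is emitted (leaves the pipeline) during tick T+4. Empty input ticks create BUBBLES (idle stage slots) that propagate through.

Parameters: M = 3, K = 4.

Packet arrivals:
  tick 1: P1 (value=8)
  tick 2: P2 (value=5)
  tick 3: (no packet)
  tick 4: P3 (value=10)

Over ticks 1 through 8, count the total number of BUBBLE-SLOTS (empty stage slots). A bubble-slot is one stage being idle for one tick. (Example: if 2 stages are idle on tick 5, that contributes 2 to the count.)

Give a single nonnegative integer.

Answer: 20

Derivation:
Tick 1: [PARSE:P1(v=8,ok=F), VALIDATE:-, TRANSFORM:-, EMIT:-] out:-; bubbles=3
Tick 2: [PARSE:P2(v=5,ok=F), VALIDATE:P1(v=8,ok=F), TRANSFORM:-, EMIT:-] out:-; bubbles=2
Tick 3: [PARSE:-, VALIDATE:P2(v=5,ok=F), TRANSFORM:P1(v=0,ok=F), EMIT:-] out:-; bubbles=2
Tick 4: [PARSE:P3(v=10,ok=F), VALIDATE:-, TRANSFORM:P2(v=0,ok=F), EMIT:P1(v=0,ok=F)] out:-; bubbles=1
Tick 5: [PARSE:-, VALIDATE:P3(v=10,ok=T), TRANSFORM:-, EMIT:P2(v=0,ok=F)] out:P1(v=0); bubbles=2
Tick 6: [PARSE:-, VALIDATE:-, TRANSFORM:P3(v=40,ok=T), EMIT:-] out:P2(v=0); bubbles=3
Tick 7: [PARSE:-, VALIDATE:-, TRANSFORM:-, EMIT:P3(v=40,ok=T)] out:-; bubbles=3
Tick 8: [PARSE:-, VALIDATE:-, TRANSFORM:-, EMIT:-] out:P3(v=40); bubbles=4
Total bubble-slots: 20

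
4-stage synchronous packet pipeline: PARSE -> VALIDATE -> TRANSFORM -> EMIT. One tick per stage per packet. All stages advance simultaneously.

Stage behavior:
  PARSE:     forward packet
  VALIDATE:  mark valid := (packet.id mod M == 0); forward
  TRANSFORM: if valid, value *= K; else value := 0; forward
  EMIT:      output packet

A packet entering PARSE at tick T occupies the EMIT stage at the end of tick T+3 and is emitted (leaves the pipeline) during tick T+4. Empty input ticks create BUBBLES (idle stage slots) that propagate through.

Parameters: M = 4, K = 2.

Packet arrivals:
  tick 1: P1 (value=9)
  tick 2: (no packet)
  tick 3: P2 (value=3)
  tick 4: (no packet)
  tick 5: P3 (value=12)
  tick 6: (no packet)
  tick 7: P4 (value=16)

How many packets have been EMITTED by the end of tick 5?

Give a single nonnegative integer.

Answer: 1

Derivation:
Tick 1: [PARSE:P1(v=9,ok=F), VALIDATE:-, TRANSFORM:-, EMIT:-] out:-; in:P1
Tick 2: [PARSE:-, VALIDATE:P1(v=9,ok=F), TRANSFORM:-, EMIT:-] out:-; in:-
Tick 3: [PARSE:P2(v=3,ok=F), VALIDATE:-, TRANSFORM:P1(v=0,ok=F), EMIT:-] out:-; in:P2
Tick 4: [PARSE:-, VALIDATE:P2(v=3,ok=F), TRANSFORM:-, EMIT:P1(v=0,ok=F)] out:-; in:-
Tick 5: [PARSE:P3(v=12,ok=F), VALIDATE:-, TRANSFORM:P2(v=0,ok=F), EMIT:-] out:P1(v=0); in:P3
Emitted by tick 5: ['P1']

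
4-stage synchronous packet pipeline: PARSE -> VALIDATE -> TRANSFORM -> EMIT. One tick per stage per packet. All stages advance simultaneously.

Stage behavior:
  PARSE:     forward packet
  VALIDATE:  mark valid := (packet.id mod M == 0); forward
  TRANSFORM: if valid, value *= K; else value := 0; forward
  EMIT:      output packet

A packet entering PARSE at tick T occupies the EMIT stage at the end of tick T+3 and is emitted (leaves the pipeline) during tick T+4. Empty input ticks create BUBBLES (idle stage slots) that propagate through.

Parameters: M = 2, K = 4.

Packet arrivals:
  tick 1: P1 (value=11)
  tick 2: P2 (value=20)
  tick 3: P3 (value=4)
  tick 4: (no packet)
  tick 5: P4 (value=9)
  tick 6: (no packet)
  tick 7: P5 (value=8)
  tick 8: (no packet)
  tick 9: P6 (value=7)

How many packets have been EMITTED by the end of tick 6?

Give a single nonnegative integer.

Answer: 2

Derivation:
Tick 1: [PARSE:P1(v=11,ok=F), VALIDATE:-, TRANSFORM:-, EMIT:-] out:-; in:P1
Tick 2: [PARSE:P2(v=20,ok=F), VALIDATE:P1(v=11,ok=F), TRANSFORM:-, EMIT:-] out:-; in:P2
Tick 3: [PARSE:P3(v=4,ok=F), VALIDATE:P2(v=20,ok=T), TRANSFORM:P1(v=0,ok=F), EMIT:-] out:-; in:P3
Tick 4: [PARSE:-, VALIDATE:P3(v=4,ok=F), TRANSFORM:P2(v=80,ok=T), EMIT:P1(v=0,ok=F)] out:-; in:-
Tick 5: [PARSE:P4(v=9,ok=F), VALIDATE:-, TRANSFORM:P3(v=0,ok=F), EMIT:P2(v=80,ok=T)] out:P1(v=0); in:P4
Tick 6: [PARSE:-, VALIDATE:P4(v=9,ok=T), TRANSFORM:-, EMIT:P3(v=0,ok=F)] out:P2(v=80); in:-
Emitted by tick 6: ['P1', 'P2']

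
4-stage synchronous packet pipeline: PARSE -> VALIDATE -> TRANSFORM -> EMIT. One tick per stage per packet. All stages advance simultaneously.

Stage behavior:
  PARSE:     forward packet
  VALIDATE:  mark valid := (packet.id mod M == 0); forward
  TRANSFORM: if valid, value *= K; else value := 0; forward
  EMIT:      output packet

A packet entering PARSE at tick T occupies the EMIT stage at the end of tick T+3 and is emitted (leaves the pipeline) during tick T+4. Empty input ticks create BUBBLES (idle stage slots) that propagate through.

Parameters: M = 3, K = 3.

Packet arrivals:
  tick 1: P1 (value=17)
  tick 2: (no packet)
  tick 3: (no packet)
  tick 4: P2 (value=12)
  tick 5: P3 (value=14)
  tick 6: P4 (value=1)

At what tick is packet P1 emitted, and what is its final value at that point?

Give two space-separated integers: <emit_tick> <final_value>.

Tick 1: [PARSE:P1(v=17,ok=F), VALIDATE:-, TRANSFORM:-, EMIT:-] out:-; in:P1
Tick 2: [PARSE:-, VALIDATE:P1(v=17,ok=F), TRANSFORM:-, EMIT:-] out:-; in:-
Tick 3: [PARSE:-, VALIDATE:-, TRANSFORM:P1(v=0,ok=F), EMIT:-] out:-; in:-
Tick 4: [PARSE:P2(v=12,ok=F), VALIDATE:-, TRANSFORM:-, EMIT:P1(v=0,ok=F)] out:-; in:P2
Tick 5: [PARSE:P3(v=14,ok=F), VALIDATE:P2(v=12,ok=F), TRANSFORM:-, EMIT:-] out:P1(v=0); in:P3
Tick 6: [PARSE:P4(v=1,ok=F), VALIDATE:P3(v=14,ok=T), TRANSFORM:P2(v=0,ok=F), EMIT:-] out:-; in:P4
Tick 7: [PARSE:-, VALIDATE:P4(v=1,ok=F), TRANSFORM:P3(v=42,ok=T), EMIT:P2(v=0,ok=F)] out:-; in:-
Tick 8: [PARSE:-, VALIDATE:-, TRANSFORM:P4(v=0,ok=F), EMIT:P3(v=42,ok=T)] out:P2(v=0); in:-
Tick 9: [PARSE:-, VALIDATE:-, TRANSFORM:-, EMIT:P4(v=0,ok=F)] out:P3(v=42); in:-
Tick 10: [PARSE:-, VALIDATE:-, TRANSFORM:-, EMIT:-] out:P4(v=0); in:-
P1: arrives tick 1, valid=False (id=1, id%3=1), emit tick 5, final value 0

Answer: 5 0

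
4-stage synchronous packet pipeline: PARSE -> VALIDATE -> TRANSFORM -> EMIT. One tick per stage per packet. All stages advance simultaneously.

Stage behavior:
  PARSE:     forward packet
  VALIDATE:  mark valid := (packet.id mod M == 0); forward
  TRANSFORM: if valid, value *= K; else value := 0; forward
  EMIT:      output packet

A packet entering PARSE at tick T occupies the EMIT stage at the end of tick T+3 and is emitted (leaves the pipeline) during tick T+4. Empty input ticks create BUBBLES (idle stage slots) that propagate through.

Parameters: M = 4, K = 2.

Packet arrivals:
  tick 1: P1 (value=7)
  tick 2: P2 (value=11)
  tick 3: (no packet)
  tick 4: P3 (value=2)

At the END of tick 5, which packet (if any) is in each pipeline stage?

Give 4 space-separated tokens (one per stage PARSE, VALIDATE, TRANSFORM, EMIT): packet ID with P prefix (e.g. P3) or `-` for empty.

Answer: - P3 - P2

Derivation:
Tick 1: [PARSE:P1(v=7,ok=F), VALIDATE:-, TRANSFORM:-, EMIT:-] out:-; in:P1
Tick 2: [PARSE:P2(v=11,ok=F), VALIDATE:P1(v=7,ok=F), TRANSFORM:-, EMIT:-] out:-; in:P2
Tick 3: [PARSE:-, VALIDATE:P2(v=11,ok=F), TRANSFORM:P1(v=0,ok=F), EMIT:-] out:-; in:-
Tick 4: [PARSE:P3(v=2,ok=F), VALIDATE:-, TRANSFORM:P2(v=0,ok=F), EMIT:P1(v=0,ok=F)] out:-; in:P3
Tick 5: [PARSE:-, VALIDATE:P3(v=2,ok=F), TRANSFORM:-, EMIT:P2(v=0,ok=F)] out:P1(v=0); in:-
At end of tick 5: ['-', 'P3', '-', 'P2']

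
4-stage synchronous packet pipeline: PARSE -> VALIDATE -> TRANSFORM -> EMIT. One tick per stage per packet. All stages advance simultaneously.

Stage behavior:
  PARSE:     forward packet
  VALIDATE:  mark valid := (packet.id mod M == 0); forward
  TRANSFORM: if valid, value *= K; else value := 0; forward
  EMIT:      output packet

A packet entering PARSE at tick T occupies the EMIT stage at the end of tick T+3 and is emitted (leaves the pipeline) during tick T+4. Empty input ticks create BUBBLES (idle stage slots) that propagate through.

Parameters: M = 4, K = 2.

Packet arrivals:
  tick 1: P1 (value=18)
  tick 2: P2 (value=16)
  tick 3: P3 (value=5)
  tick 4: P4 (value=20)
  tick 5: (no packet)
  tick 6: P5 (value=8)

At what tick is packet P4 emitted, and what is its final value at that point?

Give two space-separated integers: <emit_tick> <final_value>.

Tick 1: [PARSE:P1(v=18,ok=F), VALIDATE:-, TRANSFORM:-, EMIT:-] out:-; in:P1
Tick 2: [PARSE:P2(v=16,ok=F), VALIDATE:P1(v=18,ok=F), TRANSFORM:-, EMIT:-] out:-; in:P2
Tick 3: [PARSE:P3(v=5,ok=F), VALIDATE:P2(v=16,ok=F), TRANSFORM:P1(v=0,ok=F), EMIT:-] out:-; in:P3
Tick 4: [PARSE:P4(v=20,ok=F), VALIDATE:P3(v=5,ok=F), TRANSFORM:P2(v=0,ok=F), EMIT:P1(v=0,ok=F)] out:-; in:P4
Tick 5: [PARSE:-, VALIDATE:P4(v=20,ok=T), TRANSFORM:P3(v=0,ok=F), EMIT:P2(v=0,ok=F)] out:P1(v=0); in:-
Tick 6: [PARSE:P5(v=8,ok=F), VALIDATE:-, TRANSFORM:P4(v=40,ok=T), EMIT:P3(v=0,ok=F)] out:P2(v=0); in:P5
Tick 7: [PARSE:-, VALIDATE:P5(v=8,ok=F), TRANSFORM:-, EMIT:P4(v=40,ok=T)] out:P3(v=0); in:-
Tick 8: [PARSE:-, VALIDATE:-, TRANSFORM:P5(v=0,ok=F), EMIT:-] out:P4(v=40); in:-
Tick 9: [PARSE:-, VALIDATE:-, TRANSFORM:-, EMIT:P5(v=0,ok=F)] out:-; in:-
Tick 10: [PARSE:-, VALIDATE:-, TRANSFORM:-, EMIT:-] out:P5(v=0); in:-
P4: arrives tick 4, valid=True (id=4, id%4=0), emit tick 8, final value 40

Answer: 8 40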